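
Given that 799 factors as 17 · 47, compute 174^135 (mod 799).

13

Mod 17: 174 ≡ 4; by Fermat, exponent reduces to 135 mod 16 = 7; 4^7 ≡ 13 (mod 17).
Mod 47: 174 ≡ 33; by Fermat, exponent reduces to 135 mod 46 = 43; 33^43 ≡ 13 (mod 47).
Combine by CRT: x ≡ 13 (mod 17), x ≡ 13 (mod 47) ⇒ x ≡ 13 (mod 799).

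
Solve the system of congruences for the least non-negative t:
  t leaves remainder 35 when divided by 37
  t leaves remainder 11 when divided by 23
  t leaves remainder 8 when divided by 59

31337

The moduli are pairwise coprime; N = 37·23·59 = 50209.
N/37 = 1357; 1357 ≡ 25 (mod 37); 25·3 ≡ 1, so inverse 3.
N/23 = 2183; 2183 ≡ 21 (mod 23); 21·11 ≡ 1, so inverse 11.
N/59 = 851; 851 ≡ 25 (mod 59); 25·26 ≡ 1, so inverse 26.
t ≡ 35·1357·3 + 11·2183·11 + 8·851·26 = 583636.
583636 mod 50209 = 31337.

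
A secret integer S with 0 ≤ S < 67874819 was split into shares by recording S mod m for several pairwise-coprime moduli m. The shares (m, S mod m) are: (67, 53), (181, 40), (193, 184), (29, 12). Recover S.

46773155

The moduli are pairwise coprime; N = 67·181·193·29 = 67874819.
N/67 = 1013057; 1013057 ≡ 17 (mod 67); 17·4 ≡ 1, so inverse 4.
N/181 = 374999; 374999 ≡ 148 (mod 181); 148·170 ≡ 1, so inverse 170.
N/193 = 351683; 351683 ≡ 37 (mod 193); 37·120 ≡ 1, so inverse 120.
N/29 = 2340511; 2340511 ≡ 8 (mod 29); 8·11 ≡ 1, so inverse 11.
S ≡ 53·1013057·4 + 40·374999·170 + 184·351683·120 + 12·2340511·11 = 10838869376.
10838869376 mod 67874819 = 46773155.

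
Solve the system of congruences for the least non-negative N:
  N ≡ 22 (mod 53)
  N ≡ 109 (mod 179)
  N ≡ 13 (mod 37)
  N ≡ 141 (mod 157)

From N ≡ 22 (mod 53) write N = 22 + 53t. Substituting into N ≡ 109 (mod 179) gives 53t ≡ 87 (mod 179), and since 53⁻¹ ≡ 152 (mod 179), t ≡ 157. Hence N ≡ 22 + 53·157 = 8343 (mod 9487).
From N ≡ 8343 (mod 9487) write N = 8343 + 9487t. Substituting into N ≡ 13 (mod 37) gives 9487t ≡ 32 (mod 37), and since 15⁻¹ ≡ 5 (mod 37), t ≡ 12. Hence N ≡ 8343 + 9487·12 = 122187 (mod 351019).
From N ≡ 122187 (mod 351019) write N = 122187 + 351019t. Substituting into N ≡ 141 (mod 157) gives 351019t ≡ 100 (mod 157), and since 124⁻¹ ≡ 19 (mod 157), t ≡ 16. Hence N ≡ 122187 + 351019·16 = 5738491 (mod 55109983).

5738491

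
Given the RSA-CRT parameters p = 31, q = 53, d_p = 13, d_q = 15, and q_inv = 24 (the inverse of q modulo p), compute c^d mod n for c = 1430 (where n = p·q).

529

m₁ = c^(d_p) mod p: c ≡ 4 (mod 31), and 4^13 mod 31 = 2.
m₂ = c^(d_q) mod q: c ≡ 52 (mod 53), and 52^15 mod 53 = 52.
h = q_inv·(m₁ − m₂) mod p = 24·(2 − 52) mod 31 = 9.
m = m₂ + h·q = 52 + 9·53 = 529.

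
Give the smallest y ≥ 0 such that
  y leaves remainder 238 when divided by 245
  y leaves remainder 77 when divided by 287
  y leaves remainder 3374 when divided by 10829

1476118

gcd(245, 287) = 7 and 7 | (77 − 238), so the pair is consistent; merging gives y ≡ 9548 (mod 10045), where 10045 = lcm(245, 287).
gcd(10045, 10829) = 49 and 49 | (3374 − 9548), so the pair is consistent; merging gives y ≡ 1476118 (mod 2219945), where 2219945 = lcm(10045, 10829).
The solution is unique modulo lcm(245, 287, 10829) = 2219945.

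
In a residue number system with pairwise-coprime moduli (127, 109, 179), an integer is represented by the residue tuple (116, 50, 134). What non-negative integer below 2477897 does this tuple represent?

From x ≡ 116 (mod 127) write x = 116 + 127t. Substituting into x ≡ 50 (mod 109) gives 127t ≡ 43 (mod 109), and since 18⁻¹ ≡ 103 (mod 109), t ≡ 69. Hence x ≡ 116 + 127·69 = 8879 (mod 13843).
From x ≡ 8879 (mod 13843) write x = 8879 + 13843t. Substituting into x ≡ 134 (mod 179) gives 13843t ≡ 26 (mod 179), and since 60⁻¹ ≡ 3 (mod 179), t ≡ 78. Hence x ≡ 8879 + 13843·78 = 1088633 (mod 2477897).

1088633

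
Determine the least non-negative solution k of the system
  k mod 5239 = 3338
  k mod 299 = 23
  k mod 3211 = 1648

2271825

gcd(5239, 299) = 13 and 13 | (23 − 3338), so the pair is consistent; merging gives k ≡ 102879 (mod 120497), where 120497 = lcm(5239, 299).
gcd(120497, 3211) = 169 and 169 | (1648 − 102879), so the pair is consistent; merging gives k ≡ 2271825 (mod 2289443), where 2289443 = lcm(120497, 3211).
The solution is unique modulo lcm(5239, 299, 3211) = 2289443.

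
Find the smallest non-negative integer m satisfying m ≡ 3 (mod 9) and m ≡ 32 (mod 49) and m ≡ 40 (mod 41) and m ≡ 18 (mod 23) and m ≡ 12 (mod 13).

1838316

The moduli are pairwise coprime; N = 9·49·41·23·13 = 5406219.
N/9 = 600691; 600691 ≡ 4 (mod 9); 4·7 ≡ 1, so inverse 7.
N/49 = 110331; 110331 ≡ 32 (mod 49); 32·23 ≡ 1, so inverse 23.
N/41 = 131859; 131859 ≡ 3 (mod 41); 3·14 ≡ 1, so inverse 14.
N/23 = 235053; 235053 ≡ 16 (mod 23); 16·13 ≡ 1, so inverse 13.
N/13 = 415863; 415863 ≡ 6 (mod 13); 6·11 ≡ 1, so inverse 11.
m ≡ 3·600691·7 + 32·110331·23 + 40·131859·14 + 18·235053·13 + 12·415863·11 = 277555485.
277555485 mod 5406219 = 1838316.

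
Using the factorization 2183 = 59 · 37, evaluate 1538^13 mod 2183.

435

Mod 59: 1538 ≡ 4; 4^13 ≡ 22 (mod 59).
Mod 37: 1538 ≡ 21; 21^13 ≡ 28 (mod 37).
Combine by CRT: x ≡ 22 (mod 59), x ≡ 28 (mod 37) ⇒ x ≡ 435 (mod 2183).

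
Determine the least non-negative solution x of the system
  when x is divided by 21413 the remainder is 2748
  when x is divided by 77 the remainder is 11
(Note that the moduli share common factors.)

109813

gcd(21413, 77) = 7 and 7 | (11 − 2748), so the pair is consistent; merging gives x ≡ 109813 (mod 235543), where 235543 = lcm(21413, 77).
The solution is unique modulo lcm(21413, 77) = 235543.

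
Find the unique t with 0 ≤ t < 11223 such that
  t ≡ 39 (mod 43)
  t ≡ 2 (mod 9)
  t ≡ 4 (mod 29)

1802

The moduli are pairwise coprime; N = 43·9·29 = 11223.
N/43 = 261; 261 ≡ 3 (mod 43); 3·29 ≡ 1, so inverse 29.
N/9 = 1247; 1247 ≡ 5 (mod 9); 5·2 ≡ 1, so inverse 2.
N/29 = 387; 387 ≡ 10 (mod 29); 10·3 ≡ 1, so inverse 3.
t ≡ 39·261·29 + 2·1247·2 + 4·387·3 = 304823.
304823 mod 11223 = 1802.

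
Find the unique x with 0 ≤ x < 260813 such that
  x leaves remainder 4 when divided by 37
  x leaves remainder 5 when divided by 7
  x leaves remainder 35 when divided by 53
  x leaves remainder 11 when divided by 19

The moduli are pairwise coprime; N = 37·7·53·19 = 260813.
N/37 = 7049; 7049 ≡ 19 (mod 37); 19·2 ≡ 1, so inverse 2.
N/7 = 37259; 37259 ≡ 5 (mod 7); 5·3 ≡ 1, so inverse 3.
N/53 = 4921; 4921 ≡ 45 (mod 53); 45·33 ≡ 1, so inverse 33.
N/19 = 13727; 13727 ≡ 9 (mod 19); 9·17 ≡ 1, so inverse 17.
x ≡ 4·7049·2 + 5·37259·3 + 35·4921·33 + 11·13727·17 = 8865981.
8865981 mod 260813 = 259152.

259152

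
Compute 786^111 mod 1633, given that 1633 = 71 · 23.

786

Mod 71: 786 ≡ 5; by Fermat, exponent reduces to 111 mod 70 = 41; 5^41 ≡ 5 (mod 71).
Mod 23: 786 ≡ 4; by Fermat, exponent reduces to 111 mod 22 = 1; 4^1 ≡ 4 (mod 23).
Combine by CRT: x ≡ 5 (mod 71), x ≡ 4 (mod 23) ⇒ x ≡ 786 (mod 1633).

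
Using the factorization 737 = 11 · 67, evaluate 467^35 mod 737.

540

Mod 11: 467 ≡ 5; by Fermat, exponent reduces to 35 mod 10 = 5; 5^5 ≡ 1 (mod 11).
Mod 67: 467 ≡ 65; 65^35 ≡ 4 (mod 67).
Combine by CRT: x ≡ 1 (mod 11), x ≡ 4 (mod 67) ⇒ x ≡ 540 (mod 737).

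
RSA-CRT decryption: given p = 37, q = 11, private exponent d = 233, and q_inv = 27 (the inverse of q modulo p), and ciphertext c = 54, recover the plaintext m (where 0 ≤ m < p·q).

87

d_p = d mod (p−1) = 233 mod 36 = 17; d_q = d mod (q−1) = 3.
m₁ = c^(d_p) mod p: c ≡ 17 (mod 37), and 17^17 mod 37 = 13.
m₂ = c^(d_q) mod q: c ≡ 10 (mod 11), and 10^3 mod 11 = 10.
h = q_inv·(m₁ − m₂) mod p = 27·(13 − 10) mod 37 = 7.
m = m₂ + h·q = 10 + 7·11 = 87.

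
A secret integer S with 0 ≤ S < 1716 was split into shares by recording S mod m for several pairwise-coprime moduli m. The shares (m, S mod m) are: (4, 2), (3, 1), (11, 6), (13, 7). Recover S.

The moduli are pairwise coprime; N = 4·3·11·13 = 1716.
N/4 = 429; 429 ≡ 1 (mod 4), inverse 1.
N/3 = 572; 572 ≡ 2 (mod 3); 2·2 ≡ 1, so inverse 2.
N/11 = 156; 156 ≡ 2 (mod 11); 2·6 ≡ 1, so inverse 6.
N/13 = 132; 132 ≡ 2 (mod 13); 2·7 ≡ 1, so inverse 7.
S ≡ 2·429·1 + 1·572·2 + 6·156·6 + 7·132·7 = 14086.
14086 mod 1716 = 358.

358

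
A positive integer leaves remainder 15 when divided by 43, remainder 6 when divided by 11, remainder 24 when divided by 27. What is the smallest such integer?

Combine the congruences pairwise.
From k ≡ 15 (mod 43) write k = 15 + 43t. Substituting into k ≡ 6 (mod 11) gives 43t ≡ 2 (mod 11), and since 10⁻¹ ≡ 10 (mod 11), t ≡ 9. Hence k ≡ 15 + 43·9 = 402 (mod 473).
From k ≡ 402 (mod 473) write k = 402 + 473t. Substituting into k ≡ 24 (mod 27) gives 473t ≡ 0 (mod 27), and since 14⁻¹ ≡ 2 (mod 27), t ≡ 0. Hence k ≡ 402 + 473·0 = 402 (mod 12771).

402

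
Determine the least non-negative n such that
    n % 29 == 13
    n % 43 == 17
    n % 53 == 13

From n ≡ 13 (mod 29) write n = 13 + 29t. Substituting into n ≡ 17 (mod 43) gives 29t ≡ 4 (mod 43), and since 29⁻¹ ≡ 3 (mod 43), t ≡ 12. Hence n ≡ 13 + 29·12 = 361 (mod 1247).
From n ≡ 361 (mod 1247) write n = 361 + 1247t. Substituting into n ≡ 13 (mod 53) gives 1247t ≡ 23 (mod 53), and since 28⁻¹ ≡ 36 (mod 53), t ≡ 33. Hence n ≡ 361 + 1247·33 = 41512 (mod 66091).

41512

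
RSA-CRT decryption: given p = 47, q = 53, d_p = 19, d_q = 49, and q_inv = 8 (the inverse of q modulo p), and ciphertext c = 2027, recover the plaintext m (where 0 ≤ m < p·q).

m₁ = c^(d_p) mod p: c ≡ 6 (mod 47), and 6^19 mod 47 = 7.
m₂ = c^(d_q) mod q: c ≡ 13 (mod 53), and 13^49 mod 53 = 42.
h = q_inv·(m₁ − m₂) mod p = 8·(7 − 42) mod 47 = 2.
m = m₂ + h·q = 42 + 2·53 = 148.

148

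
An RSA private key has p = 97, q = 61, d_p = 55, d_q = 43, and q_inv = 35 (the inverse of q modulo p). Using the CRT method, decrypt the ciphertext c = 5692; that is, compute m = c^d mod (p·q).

m₁ = c^(d_p) mod p: c ≡ 66 (mod 97), and 66^55 mod 97 = 95.
m₂ = c^(d_q) mod q: c ≡ 19 (mod 61), and 19^43 mod 61 = 49.
h = q_inv·(m₁ − m₂) mod p = 35·(95 − 49) mod 97 = 58.
m = m₂ + h·q = 49 + 58·61 = 3587.

3587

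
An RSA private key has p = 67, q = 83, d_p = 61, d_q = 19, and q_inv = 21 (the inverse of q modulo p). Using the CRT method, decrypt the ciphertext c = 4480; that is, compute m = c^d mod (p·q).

m₁ = c^(d_p) mod p: c ≡ 58 (mod 67), and 58^61 mod 67 = 3.
m₂ = c^(d_q) mod q: c ≡ 81 (mod 83), and 81^19 mod 83 = 23.
h = q_inv·(m₁ − m₂) mod p = 21·(3 − 23) mod 67 = 49.
m = m₂ + h·q = 23 + 49·83 = 4090.

4090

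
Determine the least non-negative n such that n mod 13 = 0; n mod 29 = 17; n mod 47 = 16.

The moduli are pairwise coprime; M = 13·29·47 = 17719.
M/13 = 1363; 1363 ≡ 11 (mod 13); 11·6 ≡ 1, so inverse 6.
M/29 = 611; 611 ≡ 2 (mod 29); 2·15 ≡ 1, so inverse 15.
M/47 = 377; 377 ≡ 1 (mod 47), inverse 1.
n ≡ 0·1363·6 + 17·611·15 + 16·377·1 = 161837.
161837 mod 17719 = 2366.

2366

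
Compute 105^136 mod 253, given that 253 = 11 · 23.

Mod 11: 105 ≡ 6; by Fermat, exponent reduces to 136 mod 10 = 6; 6^6 ≡ 5 (mod 11).
Mod 23: 105 ≡ 13; by Fermat, exponent reduces to 136 mod 22 = 4; 13^4 ≡ 18 (mod 23).
Combine by CRT: x ≡ 5 (mod 11), x ≡ 18 (mod 23) ⇒ x ≡ 225 (mod 253).

225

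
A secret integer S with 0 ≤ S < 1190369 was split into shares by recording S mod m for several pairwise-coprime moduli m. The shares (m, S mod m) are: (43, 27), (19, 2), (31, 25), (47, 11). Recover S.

881355

From S ≡ 27 (mod 43) write S = 27 + 43t. Substituting into S ≡ 2 (mod 19) gives 43t ≡ 13 (mod 19), and since 5⁻¹ ≡ 4 (mod 19), t ≡ 14. Hence S ≡ 27 + 43·14 = 629 (mod 817).
From S ≡ 629 (mod 817) write S = 629 + 817t. Substituting into S ≡ 25 (mod 31) gives 817t ≡ 16 (mod 31), and since 11⁻¹ ≡ 17 (mod 31), t ≡ 24. Hence S ≡ 629 + 817·24 = 20237 (mod 25327).
From S ≡ 20237 (mod 25327) write S = 20237 + 25327t. Substituting into S ≡ 11 (mod 47) gives 25327t ≡ 31 (mod 47), and since 41⁻¹ ≡ 39 (mod 47), t ≡ 34. Hence S ≡ 20237 + 25327·34 = 881355 (mod 1190369).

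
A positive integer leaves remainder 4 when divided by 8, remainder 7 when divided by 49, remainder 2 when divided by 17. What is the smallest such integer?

The moduli are pairwise coprime; N = 8·49·17 = 6664.
N/8 = 833; 833 ≡ 1 (mod 8), inverse 1.
N/49 = 136; 136 ≡ 38 (mod 49); 38·40 ≡ 1, so inverse 40.
N/17 = 392; 392 ≡ 1 (mod 17), inverse 1.
a ≡ 4·833·1 + 7·136·40 + 2·392·1 = 42196.
42196 mod 6664 = 2212.

2212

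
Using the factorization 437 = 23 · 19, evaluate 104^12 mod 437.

311

Mod 23: 104 ≡ 12; 12^12 ≡ 12 (mod 23).
Mod 19: 104 ≡ 9; 9^12 ≡ 7 (mod 19).
Combine by CRT: x ≡ 12 (mod 23), x ≡ 7 (mod 19) ⇒ x ≡ 311 (mod 437).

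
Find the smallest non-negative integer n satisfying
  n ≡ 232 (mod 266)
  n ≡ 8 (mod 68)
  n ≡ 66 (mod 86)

43324

gcd(266, 68) = 2 and 2 | (8 − 232), so the pair is consistent; merging gives n ≡ 7148 (mod 9044), where 9044 = lcm(266, 68).
gcd(9044, 86) = 2 and 2 | (66 − 7148), so the pair is consistent; merging gives n ≡ 43324 (mod 388892), where 388892 = lcm(9044, 86).
The solution is unique modulo lcm(266, 68, 86) = 388892.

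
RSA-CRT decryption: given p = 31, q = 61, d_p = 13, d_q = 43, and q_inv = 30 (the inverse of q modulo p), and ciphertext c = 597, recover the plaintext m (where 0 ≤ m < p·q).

m₁ = c^(d_p) mod p: c ≡ 8 (mod 31), and 8^13 mod 31 = 16.
m₂ = c^(d_q) mod q: c ≡ 48 (mod 61), and 48^43 mod 61 = 48.
h = q_inv·(m₁ − m₂) mod p = 30·(16 − 48) mod 31 = 1.
m = m₂ + h·q = 48 + 1·61 = 109.

109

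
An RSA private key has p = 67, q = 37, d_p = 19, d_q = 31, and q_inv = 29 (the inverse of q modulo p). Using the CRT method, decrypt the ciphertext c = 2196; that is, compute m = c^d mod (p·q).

1683

m₁ = c^(d_p) mod p: c ≡ 52 (mod 67), and 52^19 mod 67 = 8.
m₂ = c^(d_q) mod q: c ≡ 13 (mod 37), and 13^31 mod 37 = 18.
h = q_inv·(m₁ − m₂) mod p = 29·(8 − 18) mod 67 = 45.
m = m₂ + h·q = 18 + 45·37 = 1683.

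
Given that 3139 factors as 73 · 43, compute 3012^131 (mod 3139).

Mod 73: 3012 ≡ 19; by Fermat, exponent reduces to 131 mod 72 = 59; 19^59 ≡ 61 (mod 73).
Mod 43: 3012 ≡ 2; by Fermat, exponent reduces to 131 mod 42 = 5; 2^5 ≡ 32 (mod 43).
Combine by CRT: x ≡ 61 (mod 73), x ≡ 32 (mod 43) ⇒ x ≡ 2397 (mod 3139).

2397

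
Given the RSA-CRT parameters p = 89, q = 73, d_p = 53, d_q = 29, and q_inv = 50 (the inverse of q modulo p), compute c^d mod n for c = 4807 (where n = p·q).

6320

m₁ = c^(d_p) mod p: c ≡ 1 (mod 89), and 1^53 mod 89 = 1.
m₂ = c^(d_q) mod q: c ≡ 62 (mod 73), and 62^29 mod 73 = 42.
h = q_inv·(m₁ − m₂) mod p = 50·(1 − 42) mod 89 = 86.
m = m₂ + h·q = 42 + 86·73 = 6320.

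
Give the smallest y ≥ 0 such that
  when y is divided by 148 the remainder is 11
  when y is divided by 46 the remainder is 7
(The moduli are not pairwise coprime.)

Combine the congruences pairwise.
gcd(148, 46) = 2 and 2 | (7 − 11), so the pair is consistent; merging gives y ≡ 2675 (mod 3404), where 3404 = lcm(148, 46).
The solution is unique modulo lcm(148, 46) = 3404.

2675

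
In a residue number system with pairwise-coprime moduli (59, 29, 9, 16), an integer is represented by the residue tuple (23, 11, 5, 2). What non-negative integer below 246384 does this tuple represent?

The moduli are pairwise coprime; N = 59·29·9·16 = 246384.
N/59 = 4176; 4176 ≡ 46 (mod 59); 46·9 ≡ 1, so inverse 9.
N/29 = 8496; 8496 ≡ 28 (mod 29); 28·28 ≡ 1, so inverse 28.
N/9 = 27376; 27376 ≡ 7 (mod 9); 7·4 ≡ 1, so inverse 4.
N/16 = 15399; 15399 ≡ 7 (mod 16); 7·7 ≡ 1, so inverse 7.
x ≡ 23·4176·9 + 11·8496·28 + 5·27376·4 + 2·15399·7 = 4244306.
4244306 mod 246384 = 55778.

55778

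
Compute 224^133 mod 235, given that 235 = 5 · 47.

Mod 5: 224 ≡ 4; by Fermat, exponent reduces to 133 mod 4 = 1; 4^1 ≡ 4 (mod 5).
Mod 47: 224 ≡ 36; by Fermat, exponent reduces to 133 mod 46 = 41; 36^41 ≡ 34 (mod 47).
Combine by CRT: x ≡ 4 (mod 5), x ≡ 34 (mod 47) ⇒ x ≡ 34 (mod 235).

34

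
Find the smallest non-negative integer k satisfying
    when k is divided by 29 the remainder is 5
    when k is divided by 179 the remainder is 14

From k ≡ 5 (mod 29) write k = 5 + 29t. Substituting into k ≡ 14 (mod 179) gives 29t ≡ 9 (mod 179), and since 29⁻¹ ≡ 142 (mod 179), t ≡ 25. Hence k ≡ 5 + 29·25 = 730 (mod 5191).

730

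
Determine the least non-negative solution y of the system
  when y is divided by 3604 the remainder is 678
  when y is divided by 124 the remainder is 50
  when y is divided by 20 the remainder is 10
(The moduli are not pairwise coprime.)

443970

gcd(3604, 124) = 4 and 4 | (50 − 678), so the pair is consistent; merging gives y ≡ 108798 (mod 111724), where 111724 = lcm(3604, 124).
gcd(111724, 20) = 4 and 4 | (10 − 108798), so the pair is consistent; merging gives y ≡ 443970 (mod 558620), where 558620 = lcm(111724, 20).
The solution is unique modulo lcm(3604, 124, 20) = 558620.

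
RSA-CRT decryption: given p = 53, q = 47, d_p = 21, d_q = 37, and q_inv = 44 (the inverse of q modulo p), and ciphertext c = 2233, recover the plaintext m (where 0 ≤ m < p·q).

1546

m₁ = c^(d_p) mod p: c ≡ 7 (mod 53), and 7^21 mod 53 = 9.
m₂ = c^(d_q) mod q: c ≡ 24 (mod 47), and 24^37 mod 47 = 42.
h = q_inv·(m₁ − m₂) mod p = 44·(9 − 42) mod 53 = 32.
m = m₂ + h·q = 42 + 32·47 = 1546.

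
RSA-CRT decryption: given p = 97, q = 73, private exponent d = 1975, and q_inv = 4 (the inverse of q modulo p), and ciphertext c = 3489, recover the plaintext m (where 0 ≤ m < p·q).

d_p = d mod (p−1) = 1975 mod 96 = 55; d_q = d mod (q−1) = 31.
m₁ = c^(d_p) mod p: c ≡ 94 (mod 97), and 94^55 mod 97 = 44.
m₂ = c^(d_q) mod q: c ≡ 58 (mod 73), and 58^31 mod 73 = 68.
h = q_inv·(m₁ − m₂) mod p = 4·(44 − 68) mod 97 = 1.
m = m₂ + h·q = 68 + 1·73 = 141.

141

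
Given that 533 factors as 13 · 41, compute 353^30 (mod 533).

493

Mod 13: 353 ≡ 2; by Fermat, exponent reduces to 30 mod 12 = 6; 2^6 ≡ 12 (mod 13).
Mod 41: 353 ≡ 25; 25^30 ≡ 1 (mod 41).
Combine by CRT: x ≡ 12 (mod 13), x ≡ 1 (mod 41) ⇒ x ≡ 493 (mod 533).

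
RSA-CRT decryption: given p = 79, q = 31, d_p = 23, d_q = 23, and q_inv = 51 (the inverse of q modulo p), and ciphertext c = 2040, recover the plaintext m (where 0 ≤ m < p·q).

222

m₁ = c^(d_p) mod p: c ≡ 65 (mod 79), and 65^23 mod 79 = 64.
m₂ = c^(d_q) mod q: c ≡ 25 (mod 31), and 25^23 mod 31 = 5.
h = q_inv·(m₁ − m₂) mod p = 51·(64 − 5) mod 79 = 7.
m = m₂ + h·q = 5 + 7·31 = 222.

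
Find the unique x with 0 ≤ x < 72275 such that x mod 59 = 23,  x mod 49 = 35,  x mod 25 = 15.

67165

The moduli are pairwise coprime; N = 59·49·25 = 72275.
N/59 = 1225; 1225 ≡ 45 (mod 59); 45·21 ≡ 1, so inverse 21.
N/49 = 1475; 1475 ≡ 5 (mod 49); 5·10 ≡ 1, so inverse 10.
N/25 = 2891; 2891 ≡ 16 (mod 25); 16·11 ≡ 1, so inverse 11.
x ≡ 23·1225·21 + 35·1475·10 + 15·2891·11 = 1584940.
1584940 mod 72275 = 67165.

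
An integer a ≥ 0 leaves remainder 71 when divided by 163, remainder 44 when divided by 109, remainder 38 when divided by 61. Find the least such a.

From a ≡ 71 (mod 163) write a = 71 + 163t. Substituting into a ≡ 44 (mod 109) gives 163t ≡ 82 (mod 109), and since 54⁻¹ ≡ 107 (mod 109), t ≡ 54. Hence a ≡ 71 + 163·54 = 8873 (mod 17767).
From a ≡ 8873 (mod 17767) write a = 8873 + 17767t. Substituting into a ≡ 38 (mod 61) gives 17767t ≡ 10 (mod 61), and since 16⁻¹ ≡ 42 (mod 61), t ≡ 54. Hence a ≡ 8873 + 17767·54 = 968291 (mod 1083787).

968291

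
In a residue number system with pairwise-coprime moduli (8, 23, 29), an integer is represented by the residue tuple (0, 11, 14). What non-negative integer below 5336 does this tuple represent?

The moduli are pairwise coprime; N = 8·23·29 = 5336.
N/8 = 667; 667 ≡ 3 (mod 8); 3·3 ≡ 1, so inverse 3.
N/23 = 232; 232 ≡ 2 (mod 23); 2·12 ≡ 1, so inverse 12.
N/29 = 184; 184 ≡ 10 (mod 29); 10·3 ≡ 1, so inverse 3.
x ≡ 0·667·3 + 11·232·12 + 14·184·3 = 38352.
38352 mod 5336 = 1000.

1000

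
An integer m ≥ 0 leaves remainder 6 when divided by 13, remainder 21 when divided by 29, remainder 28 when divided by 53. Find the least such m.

The moduli are pairwise coprime; N = 13·29·53 = 19981.
N/13 = 1537; 1537 ≡ 3 (mod 13); 3·9 ≡ 1, so inverse 9.
N/29 = 689; 689 ≡ 22 (mod 29); 22·4 ≡ 1, so inverse 4.
N/53 = 377; 377 ≡ 6 (mod 53); 6·9 ≡ 1, so inverse 9.
m ≡ 6·1537·9 + 21·689·4 + 28·377·9 = 235878.
235878 mod 19981 = 16087.

16087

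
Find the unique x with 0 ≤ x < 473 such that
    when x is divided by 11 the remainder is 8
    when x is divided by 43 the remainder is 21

From x ≡ 8 (mod 11) write x = 8 + 11t. Substituting into x ≡ 21 (mod 43) gives 11t ≡ 13 (mod 43), and since 11⁻¹ ≡ 4 (mod 43), t ≡ 9. Hence x ≡ 8 + 11·9 = 107 (mod 473).

107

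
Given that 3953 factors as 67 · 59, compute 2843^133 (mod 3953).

Mod 67: 2843 ≡ 29; by Fermat, exponent reduces to 133 mod 66 = 1; 29^1 ≡ 29 (mod 67).
Mod 59: 2843 ≡ 11; by Fermat, exponent reduces to 133 mod 58 = 17; 11^17 ≡ 14 (mod 59).
Combine by CRT: x ≡ 29 (mod 67), x ≡ 14 (mod 59) ⇒ x ≡ 2374 (mod 3953).

2374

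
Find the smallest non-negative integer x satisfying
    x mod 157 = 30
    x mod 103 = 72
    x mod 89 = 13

995567

The moduli are pairwise coprime; N = 157·103·89 = 1439219.
N/157 = 9167; 9167 ≡ 61 (mod 157); 61·139 ≡ 1, so inverse 139.
N/103 = 13973; 13973 ≡ 68 (mod 103); 68·50 ≡ 1, so inverse 50.
N/89 = 16171; 16171 ≡ 62 (mod 89); 62·56 ≡ 1, so inverse 56.
x ≡ 30·9167·139 + 72·13973·50 + 13·16171·56 = 100301678.
100301678 mod 1439219 = 995567.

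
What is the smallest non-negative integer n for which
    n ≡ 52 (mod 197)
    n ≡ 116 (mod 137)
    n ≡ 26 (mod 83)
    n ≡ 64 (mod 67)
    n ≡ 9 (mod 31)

899313326

From n ≡ 52 (mod 197) write n = 52 + 197t. Substituting into n ≡ 116 (mod 137) gives 197t ≡ 64 (mod 137), and since 60⁻¹ ≡ 16 (mod 137), t ≡ 65. Hence n ≡ 52 + 197·65 = 12857 (mod 26989).
From n ≡ 12857 (mod 26989) write n = 12857 + 26989t. Substituting into n ≡ 26 (mod 83) gives 26989t ≡ 34 (mod 83), and since 14⁻¹ ≡ 6 (mod 83), t ≡ 38. Hence n ≡ 12857 + 26989·38 = 1038439 (mod 2240087).
From n ≡ 1038439 (mod 2240087) write n = 1038439 + 2240087t. Substituting into n ≡ 64 (mod 67) gives 2240087t ≡ 58 (mod 67), and since 9⁻¹ ≡ 15 (mod 67), t ≡ 66. Hence n ≡ 1038439 + 2240087·66 = 148884181 (mod 150085829).
From n ≡ 148884181 (mod 150085829) write n = 148884181 + 150085829t. Substituting into n ≡ 9 (mod 31) gives 150085829t ≡ 24 (mod 31), and since 11⁻¹ ≡ 17 (mod 31), t ≡ 5. Hence n ≡ 148884181 + 150085829·5 = 899313326 (mod 4652660699).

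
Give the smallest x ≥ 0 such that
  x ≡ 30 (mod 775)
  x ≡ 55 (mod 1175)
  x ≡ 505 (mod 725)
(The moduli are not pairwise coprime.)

580505

gcd(775, 1175) = 25 and 25 | (55 − 30), so the pair is consistent; merging gives x ≡ 34130 (mod 36425), where 36425 = lcm(775, 1175).
gcd(36425, 725) = 25 and 25 | (505 − 34130), so the pair is consistent; merging gives x ≡ 580505 (mod 1056325), where 1056325 = lcm(36425, 725).
The solution is unique modulo lcm(775, 1175, 725) = 1056325.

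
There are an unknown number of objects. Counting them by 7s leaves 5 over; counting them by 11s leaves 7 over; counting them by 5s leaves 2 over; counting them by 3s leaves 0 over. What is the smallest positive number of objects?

117

The moduli are pairwise coprime; M = 7·11·5·3 = 1155.
M/7 = 165; 165 ≡ 4 (mod 7); 4·2 ≡ 1, so inverse 2.
M/11 = 105; 105 ≡ 6 (mod 11); 6·2 ≡ 1, so inverse 2.
M/5 = 231; 231 ≡ 1 (mod 5), inverse 1.
M/3 = 385; 385 ≡ 1 (mod 3), inverse 1.
N ≡ 5·165·2 + 7·105·2 + 2·231·1 + 0·385·1 = 3582.
3582 mod 1155 = 117.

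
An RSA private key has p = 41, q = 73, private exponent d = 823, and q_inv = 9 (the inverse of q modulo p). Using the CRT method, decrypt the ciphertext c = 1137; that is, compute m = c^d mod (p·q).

d_p = d mod (p−1) = 823 mod 40 = 23; d_q = d mod (q−1) = 31.
m₁ = c^(d_p) mod p: c ≡ 30 (mod 41), and 30^23 mod 41 = 19.
m₂ = c^(d_q) mod q: c ≡ 42 (mod 73), and 42^31 mod 73 = 20.
h = q_inv·(m₁ − m₂) mod p = 9·(19 − 20) mod 41 = 32.
m = m₂ + h·q = 20 + 32·73 = 2356.

2356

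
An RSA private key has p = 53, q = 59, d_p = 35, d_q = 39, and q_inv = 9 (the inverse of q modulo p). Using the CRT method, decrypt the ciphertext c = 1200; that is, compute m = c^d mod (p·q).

m₁ = c^(d_p) mod p: c ≡ 34 (mod 53), and 34^35 mod 53 = 48.
m₂ = c^(d_q) mod q: c ≡ 20 (mod 59), and 20^39 mod 59 = 53.
h = q_inv·(m₁ − m₂) mod p = 9·(48 − 53) mod 53 = 8.
m = m₂ + h·q = 53 + 8·59 = 525.

525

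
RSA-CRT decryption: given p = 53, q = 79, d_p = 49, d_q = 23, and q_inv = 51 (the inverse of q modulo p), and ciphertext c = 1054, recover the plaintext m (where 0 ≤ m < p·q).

3193

m₁ = c^(d_p) mod p: c ≡ 47 (mod 53), and 47^49 mod 53 = 13.
m₂ = c^(d_q) mod q: c ≡ 27 (mod 79), and 27^23 mod 79 = 33.
h = q_inv·(m₁ − m₂) mod p = 51·(13 − 33) mod 53 = 40.
m = m₂ + h·q = 33 + 40·79 = 3193.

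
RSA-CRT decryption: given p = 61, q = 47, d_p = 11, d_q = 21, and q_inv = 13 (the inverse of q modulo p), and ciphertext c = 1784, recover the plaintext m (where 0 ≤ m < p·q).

m₁ = c^(d_p) mod p: c ≡ 15 (mod 61), and 15^11 mod 61 = 12.
m₂ = c^(d_q) mod q: c ≡ 45 (mod 47), and 45^21 mod 47 = 35.
h = q_inv·(m₁ − m₂) mod p = 13·(12 − 35) mod 61 = 6.
m = m₂ + h·q = 35 + 6·47 = 317.

317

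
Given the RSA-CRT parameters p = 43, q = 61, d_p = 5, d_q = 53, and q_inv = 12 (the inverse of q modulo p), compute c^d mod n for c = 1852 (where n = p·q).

m₁ = c^(d_p) mod p: c ≡ 3 (mod 43), and 3^5 mod 43 = 28.
m₂ = c^(d_q) mod q: c ≡ 22 (mod 61), and 22^53 mod 61 = 12.
h = q_inv·(m₁ − m₂) mod p = 12·(28 − 12) mod 43 = 20.
m = m₂ + h·q = 12 + 20·61 = 1232.

1232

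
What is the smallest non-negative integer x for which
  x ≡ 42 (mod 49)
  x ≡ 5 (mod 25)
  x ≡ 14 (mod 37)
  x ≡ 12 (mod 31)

The moduli are pairwise coprime; N = 49·25·37·31 = 1405075.
N/49 = 28675; 28675 ≡ 10 (mod 49); 10·5 ≡ 1, so inverse 5.
N/25 = 56203; 56203 ≡ 3 (mod 25); 3·17 ≡ 1, so inverse 17.
N/37 = 37975; 37975 ≡ 13 (mod 37); 13·20 ≡ 1, so inverse 20.
N/31 = 45325; 45325 ≡ 3 (mod 31); 3·21 ≡ 1, so inverse 21.
x ≡ 42·28675·5 + 5·56203·17 + 14·37975·20 + 12·45325·21 = 32853905.
32853905 mod 1405075 = 537180.

537180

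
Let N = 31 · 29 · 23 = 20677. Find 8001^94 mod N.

Mod 31: 8001 ≡ 3; by Fermat, exponent reduces to 94 mod 30 = 4; 3^4 ≡ 19 (mod 31).
Mod 29: 8001 ≡ 26; by Fermat, exponent reduces to 94 mod 28 = 10; 26^10 ≡ 5 (mod 29).
Mod 23: 8001 ≡ 20; by Fermat, exponent reduces to 94 mod 22 = 6; 20^6 ≡ 16 (mod 23).
Combine by CRT: x ≡ 19 (mod 31), x ≡ 5 (mod 29), x ≡ 16 (mod 23) ⇒ x ≡ 13287 (mod 20677).

13287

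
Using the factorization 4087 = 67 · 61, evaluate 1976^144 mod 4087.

Mod 67: 1976 ≡ 33; by Fermat, exponent reduces to 144 mod 66 = 12; 33^12 ≡ 15 (mod 67).
Mod 61: 1976 ≡ 24; by Fermat, exponent reduces to 144 mod 60 = 24; 24^24 ≡ 58 (mod 61).
Combine by CRT: x ≡ 15 (mod 67), x ≡ 58 (mod 61) ⇒ x ≡ 3901 (mod 4087).

3901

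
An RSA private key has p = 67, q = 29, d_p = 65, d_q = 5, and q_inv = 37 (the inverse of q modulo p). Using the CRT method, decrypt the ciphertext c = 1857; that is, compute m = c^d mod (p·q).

m₁ = c^(d_p) mod p: c ≡ 48 (mod 67), and 48^65 mod 67 = 7.
m₂ = c^(d_q) mod q: c ≡ 1 (mod 29), and 1^5 mod 29 = 1.
h = q_inv·(m₁ − m₂) mod p = 37·(7 − 1) mod 67 = 21.
m = m₂ + h·q = 1 + 21·29 = 610.

610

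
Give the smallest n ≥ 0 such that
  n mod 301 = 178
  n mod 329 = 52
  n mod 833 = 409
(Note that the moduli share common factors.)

715956

Combine the congruences pairwise.
gcd(301, 329) = 7 and 7 | (52 − 178), so the pair is consistent; merging gives n ≡ 8606 (mod 14147), where 14147 = lcm(301, 329).
gcd(14147, 833) = 7 and 7 | (409 − 8606), so the pair is consistent; merging gives n ≡ 715956 (mod 1683493), where 1683493 = lcm(14147, 833).
The solution is unique modulo lcm(301, 329, 833) = 1683493.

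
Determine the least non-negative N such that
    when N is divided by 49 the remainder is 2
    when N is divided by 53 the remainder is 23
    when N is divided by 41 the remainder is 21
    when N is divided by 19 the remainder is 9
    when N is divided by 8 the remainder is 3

Combine the congruences pairwise.
From N ≡ 2 (mod 49) write N = 2 + 49t. Substituting into N ≡ 23 (mod 53) gives 49t ≡ 21 (mod 53), and since 49⁻¹ ≡ 13 (mod 53), t ≡ 8. Hence N ≡ 2 + 49·8 = 394 (mod 2597).
From N ≡ 394 (mod 2597) write N = 394 + 2597t. Substituting into N ≡ 21 (mod 41) gives 2597t ≡ 37 (mod 41), and since 14⁻¹ ≡ 3 (mod 41), t ≡ 29. Hence N ≡ 394 + 2597·29 = 75707 (mod 106477).
From N ≡ 75707 (mod 106477) write N = 75707 + 106477t. Substituting into N ≡ 9 (mod 19) gives 106477t ≡ 17 (mod 19), and since 1⁻¹ ≡ 1 (mod 19), t ≡ 17. Hence N ≡ 75707 + 106477·17 = 1885816 (mod 2023063).
From N ≡ 1885816 (mod 2023063) write N = 1885816 + 2023063t. Substituting into N ≡ 3 (mod 8) gives 2023063t ≡ 3 (mod 8), and since 7⁻¹ ≡ 7 (mod 8), t ≡ 5. Hence N ≡ 1885816 + 2023063·5 = 12001131 (mod 16184504).

12001131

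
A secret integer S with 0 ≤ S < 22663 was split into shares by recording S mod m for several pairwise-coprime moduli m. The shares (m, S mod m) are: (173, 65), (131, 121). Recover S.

Combine the congruences pairwise.
From S ≡ 65 (mod 173) write S = 65 + 173t. Substituting into S ≡ 121 (mod 131) gives 173t ≡ 56 (mod 131), and since 42⁻¹ ≡ 78 (mod 131), t ≡ 45. Hence S ≡ 65 + 173·45 = 7850 (mod 22663).

7850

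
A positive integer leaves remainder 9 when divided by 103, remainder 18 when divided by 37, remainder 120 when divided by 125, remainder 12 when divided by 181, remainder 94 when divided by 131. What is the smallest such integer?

The moduli are pairwise coprime; M = 103·37·125·181·131 = 11295327625.
M/103 = 109663375; 109663375 ≡ 99 (mod 103); 99·77 ≡ 1, so inverse 77.
M/37 = 305279125; 305279125 ≡ 6 (mod 37); 6·31 ≡ 1, so inverse 31.
M/125 = 90362621; 90362621 ≡ 121 (mod 125); 121·31 ≡ 1, so inverse 31.
M/181 = 62405125; 62405125 ≡ 126 (mod 181); 126·102 ≡ 1, so inverse 102.
M/131 = 86223875; 86223875 ≡ 68 (mod 131); 68·79 ≡ 1, so inverse 79.
N ≡ 9·109663375·77 + 18·305279125·31 + 120·90362621·31 + 12·62405125·102 + 94·86223875·79 = 1299173789495.
1299173789495 mod 11295327625 = 211112620.

211112620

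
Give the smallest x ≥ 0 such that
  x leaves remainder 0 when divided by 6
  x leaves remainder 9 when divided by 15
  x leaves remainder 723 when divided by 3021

3744

Combine the congruences pairwise.
gcd(6, 15) = 3 and 3 | (9 − 0), so the pair is consistent; merging gives x ≡ 24 (mod 30), where 30 = lcm(6, 15).
gcd(30, 3021) = 3 and 3 | (723 − 24), so the pair is consistent; merging gives x ≡ 3744 (mod 30210), where 30210 = lcm(30, 3021).
The solution is unique modulo lcm(6, 15, 3021) = 30210.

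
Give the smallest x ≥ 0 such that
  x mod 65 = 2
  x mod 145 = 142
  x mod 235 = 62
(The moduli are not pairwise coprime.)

Combine the congruences pairwise.
gcd(65, 145) = 5 and 5 | (142 − 2), so the pair is consistent; merging gives x ≡ 1302 (mod 1885), where 1885 = lcm(65, 145).
gcd(1885, 235) = 5 and 5 | (62 − 1302), so the pair is consistent; merging gives x ≡ 65392 (mod 88595), where 88595 = lcm(1885, 235).
The solution is unique modulo lcm(65, 145, 235) = 88595.

65392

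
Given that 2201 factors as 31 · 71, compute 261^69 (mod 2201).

463

Mod 31: 261 ≡ 13; by Fermat, exponent reduces to 69 mod 30 = 9; 13^9 ≡ 29 (mod 31).
Mod 71: 261 ≡ 48; 48^69 ≡ 37 (mod 71).
Combine by CRT: x ≡ 29 (mod 31), x ≡ 37 (mod 71) ⇒ x ≡ 463 (mod 2201).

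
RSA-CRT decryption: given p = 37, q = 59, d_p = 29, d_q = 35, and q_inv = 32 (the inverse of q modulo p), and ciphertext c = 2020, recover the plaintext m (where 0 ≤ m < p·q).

870

m₁ = c^(d_p) mod p: c ≡ 22 (mod 37), and 22^29 mod 37 = 19.
m₂ = c^(d_q) mod q: c ≡ 14 (mod 59), and 14^35 mod 59 = 44.
h = q_inv·(m₁ − m₂) mod p = 32·(19 − 44) mod 37 = 14.
m = m₂ + h·q = 44 + 14·59 = 870.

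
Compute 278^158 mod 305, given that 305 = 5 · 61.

Mod 5: 278 ≡ 3; by Fermat, exponent reduces to 158 mod 4 = 2; 3^2 ≡ 4 (mod 5).
Mod 61: 278 ≡ 34; by Fermat, exponent reduces to 158 mod 60 = 38; 34^38 ≡ 20 (mod 61).
Combine by CRT: x ≡ 4 (mod 5), x ≡ 20 (mod 61) ⇒ x ≡ 264 (mod 305).

264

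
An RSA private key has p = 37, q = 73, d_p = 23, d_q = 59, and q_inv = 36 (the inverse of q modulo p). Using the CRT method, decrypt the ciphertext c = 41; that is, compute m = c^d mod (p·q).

2208

m₁ = c^(d_p) mod p: c ≡ 4 (mod 37), and 4^23 mod 37 = 25.
m₂ = c^(d_q) mod q: c ≡ 41 (mod 73), and 41^59 mod 73 = 18.
h = q_inv·(m₁ − m₂) mod p = 36·(25 − 18) mod 37 = 30.
m = m₂ + h·q = 18 + 30·73 = 2208.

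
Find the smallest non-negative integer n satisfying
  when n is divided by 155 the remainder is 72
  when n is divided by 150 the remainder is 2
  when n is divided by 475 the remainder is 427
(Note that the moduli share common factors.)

gcd(155, 150) = 5 and 5 | (2 − 72), so the pair is consistent; merging gives n ≡ 2552 (mod 4650), where 4650 = lcm(155, 150).
gcd(4650, 475) = 25 and 25 | (427 − 2552), so the pair is consistent; merging gives n ≡ 35102 (mod 88350), where 88350 = lcm(4650, 475).
The solution is unique modulo lcm(155, 150, 475) = 88350.

35102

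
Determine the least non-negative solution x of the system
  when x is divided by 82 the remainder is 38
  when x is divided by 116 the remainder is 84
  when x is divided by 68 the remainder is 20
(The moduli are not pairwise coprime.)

13076

gcd(82, 116) = 2 and 2 | (84 − 38), so the pair is consistent; merging gives x ≡ 3564 (mod 4756), where 4756 = lcm(82, 116).
gcd(4756, 68) = 4 and 4 | (20 − 3564), so the pair is consistent; merging gives x ≡ 13076 (mod 80852), where 80852 = lcm(4756, 68).
The solution is unique modulo lcm(82, 116, 68) = 80852.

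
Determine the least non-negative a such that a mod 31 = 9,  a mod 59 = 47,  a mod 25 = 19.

The moduli are pairwise coprime; N = 31·59·25 = 45725.
N/31 = 1475; 1475 ≡ 18 (mod 31); 18·19 ≡ 1, so inverse 19.
N/59 = 775; 775 ≡ 8 (mod 59); 8·37 ≡ 1, so inverse 37.
N/25 = 1829; 1829 ≡ 4 (mod 25); 4·19 ≡ 1, so inverse 19.
a ≡ 9·1475·19 + 47·775·37 + 19·1829·19 = 2260219.
2260219 mod 45725 = 19694.

19694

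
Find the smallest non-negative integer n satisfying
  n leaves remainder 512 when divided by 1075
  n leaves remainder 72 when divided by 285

gcd(1075, 285) = 5 and 5 | (72 − 512), so the pair is consistent; merging gives n ≡ 59637 (mod 61275), where 61275 = lcm(1075, 285).
The solution is unique modulo lcm(1075, 285) = 61275.

59637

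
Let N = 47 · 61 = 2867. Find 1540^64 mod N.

Mod 47: 1540 ≡ 36; by Fermat, exponent reduces to 64 mod 46 = 18; 36^18 ≡ 34 (mod 47).
Mod 61: 1540 ≡ 15; by Fermat, exponent reduces to 64 mod 60 = 4; 15^4 ≡ 56 (mod 61).
Combine by CRT: x ≡ 34 (mod 47), x ≡ 56 (mod 61) ⇒ x ≡ 2008 (mod 2867).

2008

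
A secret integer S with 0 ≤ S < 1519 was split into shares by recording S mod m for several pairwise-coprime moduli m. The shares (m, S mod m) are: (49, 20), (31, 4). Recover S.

From S ≡ 20 (mod 49) write S = 20 + 49t. Substituting into S ≡ 4 (mod 31) gives 49t ≡ 15 (mod 31), and since 18⁻¹ ≡ 19 (mod 31), t ≡ 6. Hence S ≡ 20 + 49·6 = 314 (mod 1519).

314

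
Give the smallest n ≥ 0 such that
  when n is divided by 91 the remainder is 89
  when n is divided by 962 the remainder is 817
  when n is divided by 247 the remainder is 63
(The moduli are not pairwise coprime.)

101827

Combine the congruences pairwise.
gcd(91, 962) = 13 and 13 | (817 − 89), so the pair is consistent; merging gives n ≡ 817 (mod 6734), where 6734 = lcm(91, 962).
gcd(6734, 247) = 13 and 13 | (63 − 817), so the pair is consistent; merging gives n ≡ 101827 (mod 127946), where 127946 = lcm(6734, 247).
The solution is unique modulo lcm(91, 962, 247) = 127946.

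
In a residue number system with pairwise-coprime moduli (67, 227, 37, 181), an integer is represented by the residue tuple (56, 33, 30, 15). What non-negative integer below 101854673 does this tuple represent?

68240092

From x ≡ 56 (mod 67) write x = 56 + 67t. Substituting into x ≡ 33 (mod 227) gives 67t ≡ 204 (mod 227), and since 67⁻¹ ≡ 61 (mod 227), t ≡ 186. Hence x ≡ 56 + 67·186 = 12518 (mod 15209).
From x ≡ 12518 (mod 15209) write x = 12518 + 15209t. Substituting into x ≡ 30 (mod 37) gives 15209t ≡ 18 (mod 37), and since 2⁻¹ ≡ 19 (mod 37), t ≡ 9. Hence x ≡ 12518 + 15209·9 = 149399 (mod 562733).
From x ≡ 149399 (mod 562733) write x = 149399 + 562733t. Substituting into x ≡ 15 (mod 181) gives 562733t ≡ 122 (mod 181), and since 4⁻¹ ≡ 136 (mod 181), t ≡ 121. Hence x ≡ 149399 + 562733·121 = 68240092 (mod 101854673).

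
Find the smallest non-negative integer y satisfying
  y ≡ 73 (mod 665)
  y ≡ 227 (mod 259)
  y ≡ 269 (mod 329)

Combine the congruences pairwise.
gcd(665, 259) = 7 and 7 | (227 − 73), so the pair is consistent; merging gives y ≡ 20688 (mod 24605), where 24605 = lcm(665, 259).
gcd(24605, 329) = 7 and 7 | (269 − 20688), so the pair is consistent; merging gives y ≡ 143713 (mod 1156435), where 1156435 = lcm(24605, 329).
The solution is unique modulo lcm(665, 259, 329) = 1156435.

143713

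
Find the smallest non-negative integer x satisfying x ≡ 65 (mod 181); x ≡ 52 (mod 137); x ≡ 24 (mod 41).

437904

The moduli are pairwise coprime; N = 181·137·41 = 1016677.
N/181 = 5617; 5617 ≡ 6 (mod 181); 6·151 ≡ 1, so inverse 151.
N/137 = 7421; 7421 ≡ 23 (mod 137); 23·6 ≡ 1, so inverse 6.
N/41 = 24797; 24797 ≡ 33 (mod 41); 33·5 ≡ 1, so inverse 5.
x ≡ 65·5617·151 + 52·7421·6 + 24·24797·5 = 60421847.
60421847 mod 1016677 = 437904.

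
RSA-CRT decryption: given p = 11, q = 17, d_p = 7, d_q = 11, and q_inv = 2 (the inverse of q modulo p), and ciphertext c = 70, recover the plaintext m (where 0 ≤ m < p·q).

93

m₁ = c^(d_p) mod p: c ≡ 4 (mod 11), and 4^7 mod 11 = 5.
m₂ = c^(d_q) mod q: c ≡ 2 (mod 17), and 2^11 mod 17 = 8.
h = q_inv·(m₁ − m₂) mod p = 2·(5 − 8) mod 11 = 5.
m = m₂ + h·q = 8 + 5·17 = 93.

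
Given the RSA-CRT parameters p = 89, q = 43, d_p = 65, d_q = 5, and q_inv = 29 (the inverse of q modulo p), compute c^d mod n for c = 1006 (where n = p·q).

2190

m₁ = c^(d_p) mod p: c ≡ 27 (mod 89), and 27^65 mod 89 = 54.
m₂ = c^(d_q) mod q: c ≡ 17 (mod 43), and 17^5 mod 43 = 40.
h = q_inv·(m₁ − m₂) mod p = 29·(54 − 40) mod 89 = 50.
m = m₂ + h·q = 40 + 50·43 = 2190.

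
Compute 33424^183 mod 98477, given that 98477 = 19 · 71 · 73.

Mod 19: 33424 ≡ 3; by Fermat, exponent reduces to 183 mod 18 = 3; 3^3 ≡ 8 (mod 19).
Mod 71: 33424 ≡ 54; by Fermat, exponent reduces to 183 mod 70 = 43; 54^43 ≡ 57 (mod 71).
Mod 73: 33424 ≡ 63; by Fermat, exponent reduces to 183 mod 72 = 39; 63^39 ≡ 51 (mod 73).
Combine by CRT: x ≡ 8 (mod 19), x ≡ 57 (mod 71), x ≡ 51 (mod 73) ⇒ x ≡ 93564 (mod 98477).

93564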